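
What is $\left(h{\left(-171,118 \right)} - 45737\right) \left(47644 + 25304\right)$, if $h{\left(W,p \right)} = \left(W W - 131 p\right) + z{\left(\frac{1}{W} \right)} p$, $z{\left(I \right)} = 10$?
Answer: $-2244901752$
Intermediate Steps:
$h{\left(W,p \right)} = W^{2} - 121 p$ ($h{\left(W,p \right)} = \left(W W - 131 p\right) + 10 p = \left(W^{2} - 131 p\right) + 10 p = W^{2} - 121 p$)
$\left(h{\left(-171,118 \right)} - 45737\right) \left(47644 + 25304\right) = \left(\left(\left(-171\right)^{2} - 14278\right) - 45737\right) \left(47644 + 25304\right) = \left(\left(29241 - 14278\right) - 45737\right) 72948 = \left(14963 - 45737\right) 72948 = \left(-30774\right) 72948 = -2244901752$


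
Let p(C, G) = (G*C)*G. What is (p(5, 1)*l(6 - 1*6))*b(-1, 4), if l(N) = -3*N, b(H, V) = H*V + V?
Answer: 0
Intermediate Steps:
b(H, V) = V + H*V
p(C, G) = C*G² (p(C, G) = (C*G)*G = C*G²)
(p(5, 1)*l(6 - 1*6))*b(-1, 4) = ((5*1²)*(-3*(6 - 1*6)))*(4*(1 - 1)) = ((5*1)*(-3*(6 - 6)))*(4*0) = (5*(-3*0))*0 = (5*0)*0 = 0*0 = 0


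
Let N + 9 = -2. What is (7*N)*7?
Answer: -539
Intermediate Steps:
N = -11 (N = -9 - 2 = -11)
(7*N)*7 = (7*(-11))*7 = -77*7 = -539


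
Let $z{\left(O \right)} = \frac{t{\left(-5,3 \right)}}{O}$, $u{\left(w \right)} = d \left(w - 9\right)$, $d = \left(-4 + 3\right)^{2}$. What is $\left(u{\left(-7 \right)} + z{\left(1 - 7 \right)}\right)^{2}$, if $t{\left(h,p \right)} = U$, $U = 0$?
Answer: $256$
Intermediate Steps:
$t{\left(h,p \right)} = 0$
$d = 1$ ($d = \left(-1\right)^{2} = 1$)
$u{\left(w \right)} = -9 + w$ ($u{\left(w \right)} = 1 \left(w - 9\right) = 1 \left(-9 + w\right) = -9 + w$)
$z{\left(O \right)} = 0$ ($z{\left(O \right)} = \frac{0}{O} = 0$)
$\left(u{\left(-7 \right)} + z{\left(1 - 7 \right)}\right)^{2} = \left(\left(-9 - 7\right) + 0\right)^{2} = \left(-16 + 0\right)^{2} = \left(-16\right)^{2} = 256$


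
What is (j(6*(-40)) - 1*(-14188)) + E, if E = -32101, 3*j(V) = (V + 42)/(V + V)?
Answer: -1433029/80 ≈ -17913.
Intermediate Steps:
j(V) = (42 + V)/(6*V) (j(V) = ((V + 42)/(V + V))/3 = ((42 + V)/((2*V)))/3 = ((42 + V)*(1/(2*V)))/3 = ((42 + V)/(2*V))/3 = (42 + V)/(6*V))
(j(6*(-40)) - 1*(-14188)) + E = ((42 + 6*(-40))/(6*((6*(-40)))) - 1*(-14188)) - 32101 = ((⅙)*(42 - 240)/(-240) + 14188) - 32101 = ((⅙)*(-1/240)*(-198) + 14188) - 32101 = (11/80 + 14188) - 32101 = 1135051/80 - 32101 = -1433029/80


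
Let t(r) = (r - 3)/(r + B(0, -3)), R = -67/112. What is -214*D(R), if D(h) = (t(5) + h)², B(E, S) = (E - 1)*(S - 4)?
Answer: -2249675/56448 ≈ -39.854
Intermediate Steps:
B(E, S) = (-1 + E)*(-4 + S)
R = -67/112 (R = -67*1/112 = -67/112 ≈ -0.59821)
t(r) = (-3 + r)/(7 + r) (t(r) = (r - 3)/(r + (4 - 1*(-3) - 4*0 + 0*(-3))) = (-3 + r)/(r + (4 + 3 + 0 + 0)) = (-3 + r)/(r + 7) = (-3 + r)/(7 + r))
D(h) = (⅙ + h)² (D(h) = ((-3 + 5)/(7 + 5) + h)² = (2/12 + h)² = ((1/12)*2 + h)² = (⅙ + h)²)
-214*D(R) = -107*(1 + 6*(-67/112))²/18 = -107*(1 - 201/56)²/18 = -107*(-145/56)²/18 = -107*21025/(18*3136) = -214*21025/112896 = -2249675/56448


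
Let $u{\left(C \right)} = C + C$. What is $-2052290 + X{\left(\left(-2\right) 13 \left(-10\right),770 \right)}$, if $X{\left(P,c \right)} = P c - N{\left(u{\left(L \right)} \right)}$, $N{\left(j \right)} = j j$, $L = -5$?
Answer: $-1852190$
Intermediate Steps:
$u{\left(C \right)} = 2 C$
$N{\left(j \right)} = j^{2}$
$X{\left(P,c \right)} = -100 + P c$ ($X{\left(P,c \right)} = P c - \left(2 \left(-5\right)\right)^{2} = P c - \left(-10\right)^{2} = P c - 100 = -100 + P c$)
$-2052290 + X{\left(\left(-2\right) 13 \left(-10\right),770 \right)} = -2052290 - \left(100 - \left(-2\right) 13 \left(-10\right) 770\right) = -2052290 - \left(100 - \left(-26\right) \left(-10\right) 770\right) = -2052290 + \left(-100 + 260 \cdot 770\right) = -2052290 + \left(-100 + 200200\right) = -2052290 + 200100 = -1852190$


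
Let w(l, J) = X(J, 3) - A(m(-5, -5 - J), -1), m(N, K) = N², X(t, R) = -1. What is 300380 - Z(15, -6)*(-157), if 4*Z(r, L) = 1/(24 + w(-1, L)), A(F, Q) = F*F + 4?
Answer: 728120963/2424 ≈ 3.0038e+5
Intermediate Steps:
A(F, Q) = 4 + F² (A(F, Q) = F² + 4 = 4 + F²)
w(l, J) = -630 (w(l, J) = -1 - (4 + ((-5)²)²) = -1 - (4 + 25²) = -1 - (4 + 625) = -1 - 1*629 = -1 - 629 = -630)
Z(r, L) = -1/2424 (Z(r, L) = 1/(4*(24 - 630)) = (¼)/(-606) = (¼)*(-1/606) = -1/2424)
300380 - Z(15, -6)*(-157) = 300380 - (-1)*(-157)/2424 = 300380 - 1*157/2424 = 300380 - 157/2424 = 728120963/2424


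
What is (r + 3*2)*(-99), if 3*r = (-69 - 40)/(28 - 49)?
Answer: -5357/7 ≈ -765.29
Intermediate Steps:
r = 109/63 (r = ((-69 - 40)/(28 - 49))/3 = (-109/(-21))/3 = (-109*(-1/21))/3 = (⅓)*(109/21) = 109/63 ≈ 1.7302)
(r + 3*2)*(-99) = (109/63 + 3*2)*(-99) = (109/63 + 6)*(-99) = (487/63)*(-99) = -5357/7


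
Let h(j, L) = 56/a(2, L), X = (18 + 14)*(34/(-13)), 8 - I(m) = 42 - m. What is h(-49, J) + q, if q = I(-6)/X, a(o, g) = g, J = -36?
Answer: -1319/1224 ≈ -1.0776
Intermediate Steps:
I(m) = -34 + m (I(m) = 8 - (42 - m) = 8 + (-42 + m) = -34 + m)
X = -1088/13 (X = 32*(34*(-1/13)) = 32*(-34/13) = -1088/13 ≈ -83.692)
h(j, L) = 56/L
q = 65/136 (q = (-34 - 6)/(-1088/13) = -40*(-13/1088) = 65/136 ≈ 0.47794)
h(-49, J) + q = 56/(-36) + 65/136 = 56*(-1/36) + 65/136 = -14/9 + 65/136 = -1319/1224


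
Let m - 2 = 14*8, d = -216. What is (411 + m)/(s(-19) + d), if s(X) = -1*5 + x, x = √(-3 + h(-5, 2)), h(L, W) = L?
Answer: -38675/16283 - 350*I*√2/16283 ≈ -2.3752 - 0.030398*I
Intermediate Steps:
x = 2*I*√2 (x = √(-3 - 5) = √(-8) = 2*I*√2 ≈ 2.8284*I)
s(X) = -5 + 2*I*√2 (s(X) = -1*5 + 2*I*√2 = -5 + 2*I*√2)
m = 114 (m = 2 + 14*8 = 2 + 112 = 114)
(411 + m)/(s(-19) + d) = (411 + 114)/((-5 + 2*I*√2) - 216) = 525/(-221 + 2*I*√2)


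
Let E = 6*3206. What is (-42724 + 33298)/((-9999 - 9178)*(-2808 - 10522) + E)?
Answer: -4713/127824323 ≈ -3.6871e-5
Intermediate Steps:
E = 19236
(-42724 + 33298)/((-9999 - 9178)*(-2808 - 10522) + E) = (-42724 + 33298)/((-9999 - 9178)*(-2808 - 10522) + 19236) = -9426/(-19177*(-13330) + 19236) = -9426/(255629410 + 19236) = -9426/255648646 = -9426*1/255648646 = -4713/127824323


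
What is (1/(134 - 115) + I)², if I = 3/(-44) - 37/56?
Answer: 62647225/136983616 ≈ 0.45733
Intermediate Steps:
I = -449/616 (I = 3*(-1/44) - 37*1/56 = -3/44 - 37/56 = -449/616 ≈ -0.72890)
(1/(134 - 115) + I)² = (1/(134 - 115) - 449/616)² = (1/19 - 449/616)² = (-7915/11704)² = 62647225/136983616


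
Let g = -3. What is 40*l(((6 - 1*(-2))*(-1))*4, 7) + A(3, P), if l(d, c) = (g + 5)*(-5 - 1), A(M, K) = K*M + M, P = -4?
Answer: -489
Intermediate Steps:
A(M, K) = M + K*M
l(d, c) = -12 (l(d, c) = (-3 + 5)*(-5 - 1) = 2*(-6) = -12)
40*l(((6 - 1*(-2))*(-1))*4, 7) + A(3, P) = 40*(-12) + 3*(1 - 4) = -480 + 3*(-3) = -480 - 9 = -489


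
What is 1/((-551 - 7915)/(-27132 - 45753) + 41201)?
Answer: 24295/1000981117 ≈ 2.4271e-5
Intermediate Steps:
1/((-551 - 7915)/(-27132 - 45753) + 41201) = 1/(-8466/(-72885) + 41201) = 1/(-8466*(-1/72885) + 41201) = 1/(2822/24295 + 41201) = 1/(1000981117/24295) = 24295/1000981117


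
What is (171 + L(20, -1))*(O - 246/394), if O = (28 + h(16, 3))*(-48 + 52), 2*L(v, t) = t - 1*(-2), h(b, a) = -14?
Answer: 3741787/394 ≈ 9496.9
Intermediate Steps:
L(v, t) = 1 + t/2 (L(v, t) = (t - 1*(-2))/2 = (t + 2)/2 = (2 + t)/2 = 1 + t/2)
O = 56 (O = (28 - 14)*(-48 + 52) = 14*4 = 56)
(171 + L(20, -1))*(O - 246/394) = (171 + (1 + (1/2)*(-1)))*(56 - 246/394) = (171 + (1 - 1/2))*(56 - 246*1/394) = (171 + 1/2)*(56 - 123/197) = (343/2)*(10909/197) = 3741787/394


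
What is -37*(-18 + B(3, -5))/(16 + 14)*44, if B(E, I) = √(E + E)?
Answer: 4884/5 - 814*√6/15 ≈ 843.87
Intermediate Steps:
B(E, I) = √2*√E (B(E, I) = √(2*E) = √2*√E)
-37*(-18 + B(3, -5))/(16 + 14)*44 = -37*(-18 + √2*√3)/(16 + 14)*44 = -37*(-18 + √6)/30*44 = -37*(-⅗ + √6/30)*44 = (111/5 - 37*√6/30)*44 = 4884/5 - 814*√6/15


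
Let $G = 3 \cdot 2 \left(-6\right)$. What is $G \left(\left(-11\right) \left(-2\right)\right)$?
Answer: $-792$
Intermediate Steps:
$G = -36$ ($G = 6 \left(-6\right) = -36$)
$G \left(\left(-11\right) \left(-2\right)\right) = - 36 \left(\left(-11\right) \left(-2\right)\right) = \left(-36\right) 22 = -792$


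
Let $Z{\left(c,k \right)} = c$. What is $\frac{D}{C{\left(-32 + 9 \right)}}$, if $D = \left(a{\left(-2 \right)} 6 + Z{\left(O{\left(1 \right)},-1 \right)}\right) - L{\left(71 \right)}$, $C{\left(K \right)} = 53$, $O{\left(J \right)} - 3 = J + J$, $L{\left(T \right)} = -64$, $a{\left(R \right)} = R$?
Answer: $\frac{57}{53} \approx 1.0755$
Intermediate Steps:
$O{\left(J \right)} = 3 + 2 J$ ($O{\left(J \right)} = 3 + \left(J + J\right) = 3 + 2 J$)
$D = 57$ ($D = \left(\left(-2\right) 6 + \left(3 + 2 \cdot 1\right)\right) - -64 = \left(-12 + \left(3 + 2\right)\right) + 64 = \left(-12 + 5\right) + 64 = -7 + 64 = 57$)
$\frac{D}{C{\left(-32 + 9 \right)}} = \frac{57}{53}$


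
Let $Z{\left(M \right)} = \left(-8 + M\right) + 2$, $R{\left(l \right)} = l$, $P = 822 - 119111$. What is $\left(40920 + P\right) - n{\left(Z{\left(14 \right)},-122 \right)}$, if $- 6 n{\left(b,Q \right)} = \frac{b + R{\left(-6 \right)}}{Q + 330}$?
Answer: $- \frac{48278255}{624} \approx -77369.0$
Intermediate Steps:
$P = -118289$ ($P = 822 - 119111 = -118289$)
$Z{\left(M \right)} = -6 + M$
$n{\left(b,Q \right)} = - \frac{-6 + b}{6 \left(330 + Q\right)}$ ($n{\left(b,Q \right)} = - \frac{\left(b - 6\right) \frac{1}{Q + 330}}{6} = - \frac{\left(-6 + b\right) \frac{1}{330 + Q}}{6} = - \frac{\frac{1}{330 + Q} \left(-6 + b\right)}{6} = - \frac{-6 + b}{6 \left(330 + Q\right)}$)
$\left(40920 + P\right) - n{\left(Z{\left(14 \right)},-122 \right)} = \left(40920 - 118289\right) - \frac{6 - \left(-6 + 14\right)}{6 \left(330 - 122\right)} = -77369 - \frac{6 - 8}{6 \cdot 208} = -77369 - \frac{1}{6} \cdot \frac{1}{208} \left(6 - 8\right) = -77369 - \frac{1}{6} \cdot \frac{1}{208} \left(-2\right) = -77369 - - \frac{1}{624} = -77369 + \frac{1}{624} = - \frac{48278255}{624}$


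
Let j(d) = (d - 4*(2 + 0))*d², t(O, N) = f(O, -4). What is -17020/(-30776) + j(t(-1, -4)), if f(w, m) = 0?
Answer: 4255/7694 ≈ 0.55303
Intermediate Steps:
t(O, N) = 0
j(d) = d²*(-8 + d) (j(d) = (d - 4*2)*d² = (d - 8)*d² = (-8 + d)*d² = d²*(-8 + d))
-17020/(-30776) + j(t(-1, -4)) = -17020/(-30776) + 0²*(-8 + 0) = -17020*(-1/30776) + 0*(-8) = 4255/7694 + 0 = 4255/7694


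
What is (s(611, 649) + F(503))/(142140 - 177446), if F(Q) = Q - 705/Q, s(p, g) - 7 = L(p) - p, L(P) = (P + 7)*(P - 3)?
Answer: -94473862/8879459 ≈ -10.640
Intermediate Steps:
L(P) = (-3 + P)*(7 + P) (L(P) = (7 + P)*(-3 + P) = (-3 + P)*(7 + P))
s(p, g) = -14 + p² + 3*p (s(p, g) = 7 + ((-21 + p² + 4*p) - p) = 7 + (-21 + p² + 3*p) = -14 + p² + 3*p)
(s(611, 649) + F(503))/(142140 - 177446) = ((-14 + 611² + 3*611) + (503 - 705/503))/(142140 - 177446) = ((-14 + 373321 + 1833) + (503 - 705*1/503))/(-35306) = (375140 + (503 - 705/503))*(-1/35306) = (375140 + 252304/503)*(-1/35306) = (188947724/503)*(-1/35306) = -94473862/8879459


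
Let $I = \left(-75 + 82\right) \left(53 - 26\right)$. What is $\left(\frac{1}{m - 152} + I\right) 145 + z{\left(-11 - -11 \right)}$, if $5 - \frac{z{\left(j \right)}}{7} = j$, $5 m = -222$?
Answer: $\frac{26945355}{982} \approx 27439.0$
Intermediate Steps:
$m = - \frac{222}{5}$ ($m = \frac{1}{5} \left(-222\right) = - \frac{222}{5} \approx -44.4$)
$z{\left(j \right)} = 35 - 7 j$
$I = 189$ ($I = 7 \cdot 27 = 189$)
$\left(\frac{1}{m - 152} + I\right) 145 + z{\left(-11 - -11 \right)} = \left(\frac{1}{- \frac{222}{5} - 152} + 189\right) 145 + \left(35 - 7 \left(-11 - -11\right)\right) = \left(\frac{1}{- \frac{982}{5}} + 189\right) 145 + \left(35 - 7 \left(-11 + 11\right)\right) = \left(- \frac{5}{982} + 189\right) 145 + \left(35 - 0\right) = \frac{185593}{982} \cdot 145 + \left(35 + 0\right) = \frac{26910985}{982} + 35 = \frac{26945355}{982}$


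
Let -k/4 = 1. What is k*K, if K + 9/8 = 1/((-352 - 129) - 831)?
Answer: 1477/328 ≈ 4.5031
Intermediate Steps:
k = -4 (k = -4*1 = -4)
K = -1477/1312 (K = -9/8 + 1/((-352 - 129) - 831) = -9/8 + 1/(-481 - 831) = -9/8 + 1/(-1312) = -9/8 - 1/1312 = -1477/1312 ≈ -1.1258)
k*K = -4*(-1477/1312) = 1477/328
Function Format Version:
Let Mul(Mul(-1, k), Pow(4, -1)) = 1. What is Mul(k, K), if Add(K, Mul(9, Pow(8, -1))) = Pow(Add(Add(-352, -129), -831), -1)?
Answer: Rational(1477, 328) ≈ 4.5031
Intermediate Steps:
k = -4 (k = Mul(-4, 1) = -4)
K = Rational(-1477, 1312) (K = Add(Rational(-9, 8), Pow(Add(Add(-352, -129), -831), -1)) = Add(Rational(-9, 8), Pow(Add(-481, -831), -1)) = Add(Rational(-9, 8), Pow(-1312, -1)) = Add(Rational(-9, 8), Rational(-1, 1312)) = Rational(-1477, 1312) ≈ -1.1258)
Mul(k, K) = Mul(-4, Rational(-1477, 1312)) = Rational(1477, 328)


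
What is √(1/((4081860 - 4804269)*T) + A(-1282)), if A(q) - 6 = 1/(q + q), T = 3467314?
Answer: √15466488406480841956790476337301/1605588876072066 ≈ 2.4494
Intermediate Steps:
A(q) = 6 + 1/(2*q) (A(q) = 6 + 1/(q + q) = 6 + 1/(2*q))
√(1/((4081860 - 4804269)*T) + A(-1282)) = √(1/((4081860 - 4804269)*3467314) + (6 + (½)/(-1282))) = √((1/3467314)/(-722409) + (6 + (½)*(-1/1282))) = √(-1/722409*1/3467314 + (6 - 1/2564)) = √(-1/2504818839426 + 15383/2564) = √(19265814103443797/3211177752144132) = √15466488406480841956790476337301/1605588876072066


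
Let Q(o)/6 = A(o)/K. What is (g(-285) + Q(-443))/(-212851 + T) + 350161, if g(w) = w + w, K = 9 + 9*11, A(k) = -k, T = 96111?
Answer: 735800322337/2101320 ≈ 3.5016e+5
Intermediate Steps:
K = 108 (K = 9 + 99 = 108)
g(w) = 2*w
Q(o) = -o/18 (Q(o) = 6*(-o/108) = -o/18)
(g(-285) + Q(-443))/(-212851 + T) + 350161 = (2*(-285) - 1/18*(-443))/(-212851 + 96111) + 350161 = (-570 + 443/18)/(-116740) + 350161 = -9817/18*(-1/116740) + 350161 = 9817/2101320 + 350161 = 735800322337/2101320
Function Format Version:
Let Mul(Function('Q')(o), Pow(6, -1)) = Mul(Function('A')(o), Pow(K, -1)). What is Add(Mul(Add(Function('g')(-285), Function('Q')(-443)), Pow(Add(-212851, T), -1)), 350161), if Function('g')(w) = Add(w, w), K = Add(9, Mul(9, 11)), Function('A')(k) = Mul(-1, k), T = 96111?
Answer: Rational(735800322337, 2101320) ≈ 3.5016e+5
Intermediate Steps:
K = 108 (K = Add(9, 99) = 108)
Function('g')(w) = Mul(2, w)
Function('Q')(o) = Mul(Rational(-1, 18), o) (Function('Q')(o) = Mul(6, Mul(Mul(-1, o), Pow(108, -1))) = Mul(6, Mul(Mul(-1, o), Rational(1, 108))) = Mul(6, Mul(Rational(-1, 108), o)) = Mul(Rational(-1, 18), o))
Add(Mul(Add(Function('g')(-285), Function('Q')(-443)), Pow(Add(-212851, T), -1)), 350161) = Add(Mul(Add(Mul(2, -285), Mul(Rational(-1, 18), -443)), Pow(Add(-212851, 96111), -1)), 350161) = Add(Mul(Add(-570, Rational(443, 18)), Pow(-116740, -1)), 350161) = Add(Mul(Rational(-9817, 18), Rational(-1, 116740)), 350161) = Add(Rational(9817, 2101320), 350161) = Rational(735800322337, 2101320)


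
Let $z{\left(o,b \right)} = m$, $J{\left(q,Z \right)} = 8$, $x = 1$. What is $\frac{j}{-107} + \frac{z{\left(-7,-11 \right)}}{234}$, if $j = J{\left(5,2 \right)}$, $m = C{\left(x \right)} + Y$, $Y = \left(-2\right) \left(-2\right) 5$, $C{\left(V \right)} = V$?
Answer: $\frac{125}{8346} \approx 0.014977$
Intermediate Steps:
$Y = 20$ ($Y = 4 \cdot 5 = 20$)
$m = 21$ ($m = 1 + 20 = 21$)
$z{\left(o,b \right)} = 21$
$j = 8$
$\frac{j}{-107} + \frac{z{\left(-7,-11 \right)}}{234} = \frac{8}{-107} + \frac{21}{234} = 8 \left(- \frac{1}{107}\right) + 21 \cdot \frac{1}{234} = - \frac{8}{107} + \frac{7}{78} = \frac{125}{8346}$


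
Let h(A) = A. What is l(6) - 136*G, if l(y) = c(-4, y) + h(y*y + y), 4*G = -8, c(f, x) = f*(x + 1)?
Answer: 286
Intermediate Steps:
c(f, x) = f*(1 + x)
G = -2 (G = (¼)*(-8) = -2)
l(y) = -4 + y² - 3*y (l(y) = -4*(1 + y) + (y*y + y) = (-4 - 4*y) + (y² + y) = (-4 - 4*y) + (y + y²) = -4 + y² - 3*y)
l(6) - 136*G = (-4 + 6² - 3*6) - 136*(-2) = (-4 + 36 - 18) + 272 = 14 + 272 = 286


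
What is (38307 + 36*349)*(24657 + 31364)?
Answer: 2849844291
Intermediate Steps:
(38307 + 36*349)*(24657 + 31364) = (38307 + 12564)*56021 = 50871*56021 = 2849844291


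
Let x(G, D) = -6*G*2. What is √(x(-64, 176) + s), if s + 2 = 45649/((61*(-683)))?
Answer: √1327725191567/41663 ≈ 27.657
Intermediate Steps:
s = -128975/41663 (s = -2 + 45649/((61*(-683))) = -2 + 45649/(-41663) = -2 + 45649*(-1/41663) = -2 - 45649/41663 = -128975/41663 ≈ -3.0957)
x(G, D) = -12*G
√(x(-64, 176) + s) = √(-12*(-64) - 128975/41663) = √(768 - 128975/41663) = √(31868209/41663) = √1327725191567/41663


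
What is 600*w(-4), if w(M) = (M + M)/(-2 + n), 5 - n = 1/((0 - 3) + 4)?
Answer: -2400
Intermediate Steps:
n = 4 (n = 5 - 1/((0 - 3) + 4) = 5 - 1/(-3 + 4) = 5 - 1/1 = 5 - 1*1 = 5 - 1 = 4)
w(M) = M (w(M) = (M + M)/(-2 + 4) = (2*M)/2 = (2*M)*(½) = M)
600*w(-4) = 600*(-4) = -2400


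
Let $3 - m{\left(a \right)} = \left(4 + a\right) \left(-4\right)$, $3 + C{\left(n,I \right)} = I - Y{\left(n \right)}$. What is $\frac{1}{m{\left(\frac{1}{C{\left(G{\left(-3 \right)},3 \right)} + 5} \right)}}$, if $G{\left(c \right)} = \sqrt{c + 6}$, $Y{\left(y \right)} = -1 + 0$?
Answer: $\frac{3}{59} \approx 0.050847$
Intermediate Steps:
$Y{\left(y \right)} = -1$
$G{\left(c \right)} = \sqrt{6 + c}$
$C{\left(n,I \right)} = -2 + I$ ($C{\left(n,I \right)} = -3 + \left(I - -1\right) = -3 + \left(I + 1\right) = -3 + \left(1 + I\right) = -2 + I$)
$m{\left(a \right)} = 19 + 4 a$ ($m{\left(a \right)} = 3 - \left(4 + a\right) \left(-4\right) = 3 - \left(-16 - 4 a\right) = 3 + \left(16 + 4 a\right) = 19 + 4 a$)
$\frac{1}{m{\left(\frac{1}{C{\left(G{\left(-3 \right)},3 \right)} + 5} \right)}} = \frac{1}{19 + \frac{4}{\left(-2 + 3\right) + 5}} = \frac{1}{19 + \frac{4}{1 + 5}} = \frac{1}{19 + \frac{4}{6}} = \frac{1}{19 + 4 \cdot \frac{1}{6}} = \frac{1}{19 + \frac{2}{3}} = \frac{1}{\frac{59}{3}} = \frac{3}{59}$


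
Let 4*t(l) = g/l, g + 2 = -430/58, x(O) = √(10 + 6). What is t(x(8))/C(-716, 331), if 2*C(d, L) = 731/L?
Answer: -90363/169592 ≈ -0.53283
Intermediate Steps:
C(d, L) = 731/(2*L) (C(d, L) = (731/L)/2 = 731/(2*L))
x(O) = 4 (x(O) = √16 = 4)
g = -273/29 (g = -2 - 430/58 = -2 - 430*1/58 = -2 - 215/29 = -273/29 ≈ -9.4138)
t(l) = -273/(116*l) (t(l) = (-273/(29*l))/4 = -273/(116*l))
t(x(8))/C(-716, 331) = (-273/116/4)/(((731/2)/331)) = (-273/116*¼)/(((731/2)*(1/331))) = -273/(464*731/662) = -273/464*662/731 = -90363/169592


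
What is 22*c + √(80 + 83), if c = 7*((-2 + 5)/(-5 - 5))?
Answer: -231/5 + √163 ≈ -33.433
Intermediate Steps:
c = -21/10 (c = 7*(3/(-10)) = 7*(3*(-⅒)) = 7*(-3/10) = -21/10 ≈ -2.1000)
22*c + √(80 + 83) = 22*(-21/10) + √(80 + 83) = -231/5 + √163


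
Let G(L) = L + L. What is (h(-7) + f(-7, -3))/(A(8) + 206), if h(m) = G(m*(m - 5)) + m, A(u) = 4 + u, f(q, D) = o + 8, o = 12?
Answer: 181/218 ≈ 0.83028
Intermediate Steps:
f(q, D) = 20 (f(q, D) = 12 + 8 = 20)
G(L) = 2*L
h(m) = m + 2*m*(-5 + m) (h(m) = 2*(m*(m - 5)) + m = 2*(m*(-5 + m)) + m = 2*m*(-5 + m) + m = m + 2*m*(-5 + m))
(h(-7) + f(-7, -3))/(A(8) + 206) = (-7*(-9 + 2*(-7)) + 20)/((4 + 8) + 206) = (-7*(-9 - 14) + 20)/(12 + 206) = (-7*(-23) + 20)/218 = (161 + 20)*(1/218) = 181*(1/218) = 181/218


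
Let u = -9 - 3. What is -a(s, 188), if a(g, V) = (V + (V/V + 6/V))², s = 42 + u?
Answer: -315737361/8836 ≈ -35733.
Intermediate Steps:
u = -12
s = 30 (s = 42 - 12 = 30)
a(g, V) = (1 + V + 6/V)² (a(g, V) = (V + (1 + 6/V))² = (1 + V + 6/V)²)
-a(s, 188) = -(6 + 188 + 188²)²/188² = -(6 + 188 + 35344)²/35344 = -35538²/35344 = -1262949444/35344 = -1*315737361/8836 = -315737361/8836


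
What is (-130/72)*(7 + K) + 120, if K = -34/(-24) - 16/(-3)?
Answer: 13705/144 ≈ 95.174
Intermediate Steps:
K = 27/4 (K = -34*(-1/24) - 16*(-⅓) = 17/12 + 16/3 = 27/4 ≈ 6.7500)
(-130/72)*(7 + K) + 120 = (-130/72)*(7 + 27/4) + 120 = -130*1/72*(55/4) + 120 = -65/36*55/4 + 120 = -3575/144 + 120 = 13705/144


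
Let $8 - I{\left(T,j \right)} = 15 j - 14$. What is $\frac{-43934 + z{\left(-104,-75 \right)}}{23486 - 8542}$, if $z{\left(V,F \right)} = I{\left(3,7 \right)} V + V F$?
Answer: $- \frac{13751}{7472} \approx -1.8403$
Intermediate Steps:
$I{\left(T,j \right)} = 22 - 15 j$ ($I{\left(T,j \right)} = 8 - \left(15 j - 14\right) = 8 - \left(-14 + 15 j\right) = 22 - 15 j$)
$z{\left(V,F \right)} = - 83 V + F V$ ($z{\left(V,F \right)} = \left(22 - 105\right) V + V F = \left(22 - 105\right) V + F V = - 83 V + F V$)
$\frac{-43934 + z{\left(-104,-75 \right)}}{23486 - 8542} = \frac{-43934 - 104 \left(-83 - 75\right)}{23486 - 8542} = \frac{-43934 - -16432}{14944} = \left(-43934 + 16432\right) \frac{1}{14944} = \left(-27502\right) \frac{1}{14944} = - \frac{13751}{7472}$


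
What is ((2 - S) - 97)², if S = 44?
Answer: 19321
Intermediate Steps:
((2 - S) - 97)² = ((2 - 1*44) - 97)² = ((2 - 44) - 97)² = (-42 - 97)² = (-139)² = 19321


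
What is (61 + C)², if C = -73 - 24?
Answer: 1296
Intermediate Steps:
C = -97
(61 + C)² = (61 - 97)² = (-36)² = 1296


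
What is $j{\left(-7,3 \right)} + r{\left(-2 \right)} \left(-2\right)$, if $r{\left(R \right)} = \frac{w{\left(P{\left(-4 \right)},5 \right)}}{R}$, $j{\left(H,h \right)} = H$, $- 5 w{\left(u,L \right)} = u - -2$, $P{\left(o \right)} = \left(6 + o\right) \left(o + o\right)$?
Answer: $- \frac{21}{5} \approx -4.2$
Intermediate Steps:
$P{\left(o \right)} = 2 o \left(6 + o\right)$ ($P{\left(o \right)} = \left(6 + o\right) 2 o = 2 o \left(6 + o\right)$)
$w{\left(u,L \right)} = - \frac{2}{5} - \frac{u}{5}$ ($w{\left(u,L \right)} = - \frac{u - -2}{5} = - \frac{u + 2}{5} = - \frac{2 + u}{5} = - \frac{2}{5} - \frac{u}{5}$)
$r{\left(R \right)} = \frac{14}{5 R}$ ($r{\left(R \right)} = \frac{- \frac{2}{5} - \frac{2 \left(-4\right) \left(6 - 4\right)}{5}}{R} = \frac{- \frac{2}{5} - \frac{2 \left(-4\right) 2}{5}}{R} = \frac{- \frac{2}{5} - - \frac{16}{5}}{R} = \frac{- \frac{2}{5} + \frac{16}{5}}{R} = \frac{14}{5 R}$)
$j{\left(-7,3 \right)} + r{\left(-2 \right)} \left(-2\right) = -7 + \frac{14}{5 \left(-2\right)} \left(-2\right) = -7 + \frac{14}{5} \left(- \frac{1}{2}\right) \left(-2\right) = -7 - - \frac{14}{5} = -7 + \frac{14}{5} = - \frac{21}{5}$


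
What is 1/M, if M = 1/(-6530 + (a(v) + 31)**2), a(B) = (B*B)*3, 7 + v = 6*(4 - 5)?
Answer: 282914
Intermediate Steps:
v = -13 (v = -7 + 6*(4 - 5) = -7 + 6*(-1) = -7 - 6 = -13)
a(B) = 3*B**2 (a(B) = B**2*3 = 3*B**2)
M = 1/282914 (M = 1/(-6530 + (3*(-13)**2 + 31)**2) = 1/(-6530 + (3*169 + 31)**2) = 1/(-6530 + (507 + 31)**2) = 1/(-6530 + 538**2) = 1/(-6530 + 289444) = 1/282914 ≈ 3.5346e-6)
1/M = 1/(1/282914) = 282914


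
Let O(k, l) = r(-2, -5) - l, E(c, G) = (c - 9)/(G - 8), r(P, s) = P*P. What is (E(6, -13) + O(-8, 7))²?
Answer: 400/49 ≈ 8.1633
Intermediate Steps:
r(P, s) = P²
E(c, G) = (-9 + c)/(-8 + G)
O(k, l) = 4 - l (O(k, l) = (-2)² - l = 4 - l)
(E(6, -13) + O(-8, 7))² = ((-9 + 6)/(-8 - 13) + (4 - 1*7))² = (-3/(-21) + (4 - 7))² = (-1/21*(-3) - 3)² = (⅐ - 3)² = (-20/7)² = 400/49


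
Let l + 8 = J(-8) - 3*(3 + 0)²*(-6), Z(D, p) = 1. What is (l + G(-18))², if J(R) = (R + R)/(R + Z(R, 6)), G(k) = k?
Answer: 937024/49 ≈ 19123.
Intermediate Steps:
J(R) = 2*R/(1 + R) (J(R) = (R + R)/(R + 1) = (2*R)/(1 + R) = 2*R/(1 + R))
l = 1094/7 (l = -8 + (2*(-8)/(1 - 8) - 3*(3 + 0)²*(-6)) = -8 + (2*(-8)/(-7) - 3*3²*(-6)) = -8 + (2*(-8)*(-⅐) - 3*9*(-6)) = -8 + (16/7 - 27*(-6)) = -8 + (16/7 + 162) = -8 + 1150/7 = 1094/7 ≈ 156.29)
(l + G(-18))² = (1094/7 - 18)² = (968/7)² = 937024/49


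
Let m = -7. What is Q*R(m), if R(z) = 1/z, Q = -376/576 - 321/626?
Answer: 26267/157752 ≈ 0.16651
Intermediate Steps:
Q = -26267/22536 (Q = -376*1/576 - 321*1/626 = -47/72 - 321/626 = -26267/22536 ≈ -1.1656)
Q*R(m) = -26267/22536/(-7) = -26267/22536*(-1/7) = 26267/157752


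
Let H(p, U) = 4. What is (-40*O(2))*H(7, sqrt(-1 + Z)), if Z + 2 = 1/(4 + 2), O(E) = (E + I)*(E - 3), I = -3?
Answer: -160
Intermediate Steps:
O(E) = (-3 + E)**2 (O(E) = (E - 3)*(E - 3) = (-3 + E)*(-3 + E) = (-3 + E)**2)
Z = -11/6 (Z = -2 + 1/(4 + 2) = -2 + 1/6 = -11/6 ≈ -1.8333)
(-40*O(2))*H(7, sqrt(-1 + Z)) = -40*(9 + 2**2 - 6*2)*4 = -40*(9 + 4 - 12)*4 = -40*1*4 = -40*4 = -160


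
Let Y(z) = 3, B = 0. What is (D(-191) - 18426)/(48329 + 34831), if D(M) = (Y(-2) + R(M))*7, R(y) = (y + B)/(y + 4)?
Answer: -1720199/7775460 ≈ -0.22123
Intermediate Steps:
R(y) = y/(4 + y) (R(y) = (y + 0)/(y + 4) = y/(4 + y))
D(M) = 21 + 7*M/(4 + M) (D(M) = (3 + M/(4 + M))*7 = 21 + 7*M/(4 + M))
(D(-191) - 18426)/(48329 + 34831) = (28*(3 - 191)/(4 - 191) - 18426)/(48329 + 34831) = (28*(-188)/(-187) - 18426)/83160 = (28*(-1/187)*(-188) - 18426)*(1/83160) = (5264/187 - 18426)*(1/83160) = -3440398/187*1/83160 = -1720199/7775460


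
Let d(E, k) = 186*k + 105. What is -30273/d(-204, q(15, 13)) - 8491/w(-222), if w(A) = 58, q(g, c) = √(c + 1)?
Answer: -60866493/435754 - 625642*√14/52591 ≈ -184.19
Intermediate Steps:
q(g, c) = √(1 + c)
d(E, k) = 105 + 186*k
-30273/d(-204, q(15, 13)) - 8491/w(-222) = -30273/(105 + 186*√(1 + 13)) - 8491/58 = -30273/(105 + 186*√14) - 8491*1/58 = -30273/(105 + 186*√14) - 8491/58 = -8491/58 - 30273/(105 + 186*√14)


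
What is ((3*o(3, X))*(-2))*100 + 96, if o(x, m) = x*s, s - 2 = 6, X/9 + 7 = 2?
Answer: -14304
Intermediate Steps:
X = -45 (X = -63 + 9*2 = -63 + 18 = -45)
s = 8 (s = 2 + 6 = 8)
o(x, m) = 8*x (o(x, m) = x*8 = 8*x)
((3*o(3, X))*(-2))*100 + 96 = ((3*(8*3))*(-2))*100 + 96 = ((3*24)*(-2))*100 + 96 = (72*(-2))*100 + 96 = -144*100 + 96 = -14400 + 96 = -14304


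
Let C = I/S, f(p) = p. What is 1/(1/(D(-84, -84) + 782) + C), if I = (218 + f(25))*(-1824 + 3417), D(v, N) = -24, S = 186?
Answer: 11749/24451769 ≈ 0.00048050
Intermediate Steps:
I = 387099 (I = (218 + 25)*(-1824 + 3417) = 243*1593 = 387099)
C = 129033/62 (C = 387099/186 = 387099*(1/186) = 129033/62 ≈ 2081.2)
1/(1/(D(-84, -84) + 782) + C) = 1/(1/(-24 + 782) + 129033/62) = 1/(1/758 + 129033/62) = 1/(24451769/11749) = 11749/24451769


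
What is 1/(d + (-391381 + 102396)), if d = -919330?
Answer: -1/1208315 ≈ -8.2760e-7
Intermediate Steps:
1/(d + (-391381 + 102396)) = 1/(-919330 + (-391381 + 102396)) = 1/(-919330 - 288985) = 1/(-1208315) = -1/1208315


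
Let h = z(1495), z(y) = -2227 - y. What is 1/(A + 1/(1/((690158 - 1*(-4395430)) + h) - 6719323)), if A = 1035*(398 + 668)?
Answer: 34146699096717/37674394580393751404 ≈ 9.0636e-7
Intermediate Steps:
A = 1103310 (A = 1035*1066 = 1103310)
h = -3722 (h = -2227 - 1*1495 = -2227 - 1495 = -3722)
1/(A + 1/(1/((690158 - 1*(-4395430)) + h) - 6719323)) = 1/(1103310 + 1/(1/((690158 - 1*(-4395430)) - 3722) - 6719323)) = 1/(1103310 + 1/(1/((690158 + 4395430) - 3722) - 6719323)) = 1/(1103310 + 1/(1/(5085588 - 3722) - 6719323)) = 1/(1103310 + 1/(1/5081866 - 6719323)) = 1/(1103310 + 1/(-34146699096717/5081866)) = 1/(1103310 - 5081866/34146699096717) = 1/(37674394580393751404/34146699096717) = 34146699096717/37674394580393751404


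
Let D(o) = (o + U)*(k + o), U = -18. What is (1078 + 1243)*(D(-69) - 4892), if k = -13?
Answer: 5203682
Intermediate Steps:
D(o) = (-18 + o)*(-13 + o) (D(o) = (o - 18)*(-13 + o) = (-18 + o)*(-13 + o))
(1078 + 1243)*(D(-69) - 4892) = (1078 + 1243)*((234 + (-69)² - 31*(-69)) - 4892) = 2321*((234 + 4761 + 2139) - 4892) = 2321*(7134 - 4892) = 2321*2242 = 5203682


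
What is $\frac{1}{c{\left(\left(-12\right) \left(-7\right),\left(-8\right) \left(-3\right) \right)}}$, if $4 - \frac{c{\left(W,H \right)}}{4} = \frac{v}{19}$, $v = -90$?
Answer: $\frac{19}{664} \approx 0.028614$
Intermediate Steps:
$c{\left(W,H \right)} = \frac{664}{19}$ ($c{\left(W,H \right)} = 16 - 4 \left(- \frac{90}{19}\right) = 16 - 4 \left(\left(-90\right) \frac{1}{19}\right) = 16 - - \frac{360}{19} = 16 + \frac{360}{19} = \frac{664}{19}$)
$\frac{1}{c{\left(\left(-12\right) \left(-7\right),\left(-8\right) \left(-3\right) \right)}} = \frac{1}{\frac{664}{19}} = \frac{19}{664}$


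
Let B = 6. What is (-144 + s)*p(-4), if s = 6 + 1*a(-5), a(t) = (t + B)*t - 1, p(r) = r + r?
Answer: 1152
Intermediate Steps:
p(r) = 2*r
a(t) = -1 + t*(6 + t) (a(t) = (t + 6)*t - 1 = (6 + t)*t - 1 = t*(6 + t) - 1 = -1 + t*(6 + t))
s = 0 (s = 6 + 1*(-1 + (-5)² + 6*(-5)) = 6 + 1*(-1 + 25 - 30) = 6 + 1*(-6) = 6 - 6 = 0)
(-144 + s)*p(-4) = (-144 + 0)*(2*(-4)) = -144*(-8) = 1152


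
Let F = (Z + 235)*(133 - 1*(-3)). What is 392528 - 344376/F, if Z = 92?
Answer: 727340035/1853 ≈ 3.9252e+5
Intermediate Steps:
F = 44472 (F = (92 + 235)*(133 - 1*(-3)) = 327*(133 + 3) = 327*136 = 44472)
392528 - 344376/F = 392528 - 344376/44472 = 392528 - 1*14349/1853 = 392528 - 14349/1853 = 727340035/1853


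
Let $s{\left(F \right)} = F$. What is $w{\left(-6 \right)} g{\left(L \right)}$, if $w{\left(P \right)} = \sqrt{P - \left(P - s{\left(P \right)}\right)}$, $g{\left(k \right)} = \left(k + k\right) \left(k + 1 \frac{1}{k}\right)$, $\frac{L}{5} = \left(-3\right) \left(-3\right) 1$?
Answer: $4052 i \sqrt{6} \approx 9925.3 i$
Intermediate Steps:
$L = 45$ ($L = 5 \left(-3\right) \left(-3\right) 1 = 5 \cdot 9 \cdot 1 = 5 \cdot 9 = 45$)
$g{\left(k \right)} = 2 k \left(k + \frac{1}{k}\right)$
$w{\left(P \right)} = \sqrt{P}$ ($w{\left(P \right)} = \sqrt{P + \left(P - P\right)} = \sqrt{P + 0} = \sqrt{P}$)
$w{\left(-6 \right)} g{\left(L \right)} = \sqrt{-6} \left(2 + 2 \cdot 45^{2}\right) = i \sqrt{6} \left(2 + 2 \cdot 2025\right) = i \sqrt{6} \left(2 + 4050\right) = i \sqrt{6} \cdot 4052 = 4052 i \sqrt{6}$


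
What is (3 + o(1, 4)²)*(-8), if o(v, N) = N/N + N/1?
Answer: -224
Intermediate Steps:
o(v, N) = 1 + N (o(v, N) = 1 + N*1 = 1 + N)
(3 + o(1, 4)²)*(-8) = (3 + (1 + 4)²)*(-8) = (3 + 5²)*(-8) = (3 + 25)*(-8) = 28*(-8) = -224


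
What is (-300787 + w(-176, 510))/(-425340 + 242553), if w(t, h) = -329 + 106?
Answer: 301010/182787 ≈ 1.6468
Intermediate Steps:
w(t, h) = -223
(-300787 + w(-176, 510))/(-425340 + 242553) = (-300787 - 223)/(-425340 + 242553) = -301010/(-182787) = -301010*(-1/182787) = 301010/182787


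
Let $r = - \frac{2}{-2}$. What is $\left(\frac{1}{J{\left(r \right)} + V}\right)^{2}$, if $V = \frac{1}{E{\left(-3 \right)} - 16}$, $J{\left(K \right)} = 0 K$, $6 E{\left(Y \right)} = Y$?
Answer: $\frac{1089}{4} \approx 272.25$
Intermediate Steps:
$r = 1$ ($r = \left(-2\right) \left(- \frac{1}{2}\right) = 1$)
$E{\left(Y \right)} = \frac{Y}{6}$
$J{\left(K \right)} = 0$
$V = - \frac{2}{33}$ ($V = \frac{1}{\frac{1}{6} \left(-3\right) - 16} = \frac{1}{- \frac{1}{2} - 16} = \frac{1}{- \frac{33}{2}} = - \frac{2}{33} \approx -0.060606$)
$\left(\frac{1}{J{\left(r \right)} + V}\right)^{2} = \left(\frac{1}{0 - \frac{2}{33}}\right)^{2} = \left(\frac{1}{- \frac{2}{33}}\right)^{2} = \left(- \frac{33}{2}\right)^{2} = \frac{1089}{4}$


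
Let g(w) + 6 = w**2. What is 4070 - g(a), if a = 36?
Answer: 2780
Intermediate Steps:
g(w) = -6 + w**2
4070 - g(a) = 4070 - (-6 + 36**2) = 4070 - (-6 + 1296) = 4070 - 1*1290 = 4070 - 1290 = 2780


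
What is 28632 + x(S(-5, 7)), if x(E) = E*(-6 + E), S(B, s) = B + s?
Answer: 28624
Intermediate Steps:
28632 + x(S(-5, 7)) = 28632 + (-5 + 7)*(-6 + (-5 + 7)) = 28632 + 2*(-6 + 2) = 28632 + 2*(-4) = 28632 - 8 = 28624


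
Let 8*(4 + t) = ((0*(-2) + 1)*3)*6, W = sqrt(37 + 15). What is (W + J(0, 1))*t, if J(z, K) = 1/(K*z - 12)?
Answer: 7/48 - 7*sqrt(13)/2 ≈ -12.474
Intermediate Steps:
W = 2*sqrt(13) (W = sqrt(52) = 2*sqrt(13) ≈ 7.2111)
J(z, K) = 1/(-12 + K*z)
t = -7/4 (t = -4 + (((0*(-2) + 1)*3)*6)/8 = -4 + (((0 + 1)*3)*6)/8 = -4 + ((1*3)*6)/8 = -4 + (3*6)/8 = -4 + (1/8)*18 = -4 + 9/4 = -7/4 ≈ -1.7500)
(W + J(0, 1))*t = (2*sqrt(13) + 1/(-12 + 1*0))*(-7/4) = (2*sqrt(13) + 1/(-12 + 0))*(-7/4) = (2*sqrt(13) + 1/(-12))*(-7/4) = (2*sqrt(13) - 1/12)*(-7/4) = (-1/12 + 2*sqrt(13))*(-7/4) = 7/48 - 7*sqrt(13)/2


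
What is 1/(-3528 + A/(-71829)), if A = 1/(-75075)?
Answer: -5392562175/19024959353399 ≈ -0.00028345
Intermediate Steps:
A = -1/75075 ≈ -1.3320e-5
1/(-3528 + A/(-71829)) = 1/(-3528 - 1/75075/(-71829)) = 1/(-3528 - 1/75075*(-1/71829)) = 1/(-3528 + 1/5392562175) = 1/(-19024959353399/5392562175) = -5392562175/19024959353399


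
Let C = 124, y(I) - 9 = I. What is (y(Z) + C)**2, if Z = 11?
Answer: 20736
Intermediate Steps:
y(I) = 9 + I
(y(Z) + C)**2 = ((9 + 11) + 124)**2 = (20 + 124)**2 = 144**2 = 20736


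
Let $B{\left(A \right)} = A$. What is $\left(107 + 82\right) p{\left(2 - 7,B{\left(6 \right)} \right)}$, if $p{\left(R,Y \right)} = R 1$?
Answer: $-945$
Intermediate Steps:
$p{\left(R,Y \right)} = R$
$\left(107 + 82\right) p{\left(2 - 7,B{\left(6 \right)} \right)} = \left(107 + 82\right) \left(2 - 7\right) = 189 \left(2 - 7\right) = 189 \left(-5\right) = -945$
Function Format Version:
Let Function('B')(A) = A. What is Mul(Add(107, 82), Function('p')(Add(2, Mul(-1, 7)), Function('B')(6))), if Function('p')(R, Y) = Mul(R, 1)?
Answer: -945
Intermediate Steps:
Function('p')(R, Y) = R
Mul(Add(107, 82), Function('p')(Add(2, Mul(-1, 7)), Function('B')(6))) = Mul(Add(107, 82), Add(2, Mul(-1, 7))) = Mul(189, Add(2, -7)) = Mul(189, -5) = -945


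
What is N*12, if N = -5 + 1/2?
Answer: -54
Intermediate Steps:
N = -9/2 (N = -5 + 1*(½) = -5 + ½ = -9/2 ≈ -4.5000)
N*12 = -9/2*12 = -54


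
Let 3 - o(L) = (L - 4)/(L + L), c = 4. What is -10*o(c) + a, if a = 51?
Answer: 21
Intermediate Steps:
o(L) = 3 - (-4 + L)/(2*L) (o(L) = 3 - (L - 4)/(L + L) = 3 - (-4 + L)/(2*L))
-10*o(c) + a = -10*(5/2 + 2/4) + 51 = -10*(5/2 + 2*(¼)) + 51 = -10*(5/2 + ½) + 51 = -10*3 + 51 = -30 + 51 = 21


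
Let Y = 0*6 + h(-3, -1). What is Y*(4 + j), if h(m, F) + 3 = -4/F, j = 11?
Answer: 15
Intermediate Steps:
h(m, F) = -3 - 4/F
Y = 1 (Y = 0*6 + (-3 - 4/(-1)) = 0 + (-3 - 4*(-1)) = 0 + (-3 + 4) = 0 + 1 = 1)
Y*(4 + j) = 1*(4 + 11) = 1*15 = 15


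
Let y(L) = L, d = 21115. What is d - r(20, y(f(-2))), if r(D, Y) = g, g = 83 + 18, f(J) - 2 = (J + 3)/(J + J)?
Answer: 21014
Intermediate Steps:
f(J) = 2 + (3 + J)/(2*J) (f(J) = 2 + (J + 3)/(J + J) = 2 + (3 + J)/((2*J)) = 2 + (3 + J)*(1/(2*J)) = 2 + (3 + J)/(2*J))
g = 101
r(D, Y) = 101
d - r(20, y(f(-2))) = 21115 - 1*101 = 21115 - 101 = 21014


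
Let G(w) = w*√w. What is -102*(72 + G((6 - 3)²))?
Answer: -10098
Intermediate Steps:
G(w) = w^(3/2)
-102*(72 + G((6 - 3)²)) = -102*(72 + ((6 - 3)²)^(3/2)) = -102*(72 + (3²)^(3/2)) = -102*(72 + 9^(3/2)) = -102*(72 + 27) = -102*99 = -10098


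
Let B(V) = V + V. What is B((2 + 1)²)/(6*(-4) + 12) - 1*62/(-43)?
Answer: -5/86 ≈ -0.058140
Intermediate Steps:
B(V) = 2*V
B((2 + 1)²)/(6*(-4) + 12) - 1*62/(-43) = (2*(2 + 1)²)/(6*(-4) + 12) - 1*62/(-43) = (2*3²)/(-24 + 12) - 62*(-1/43) = (2*9)/(-12) + 62/43 = 18*(-1/12) + 62/43 = -3/2 + 62/43 = -5/86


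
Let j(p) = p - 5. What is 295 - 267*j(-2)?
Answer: 2164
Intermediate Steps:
j(p) = -5 + p
295 - 267*j(-2) = 295 - 267*(-5 - 2) = 295 - 267*(-7) = 295 + 1869 = 2164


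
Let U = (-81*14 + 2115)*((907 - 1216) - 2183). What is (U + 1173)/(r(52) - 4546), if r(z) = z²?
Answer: 814493/614 ≈ 1326.5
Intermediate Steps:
U = -2444652 (U = (-1134 + 2115)*(-309 - 2183) = 981*(-2492) = -2444652)
(U + 1173)/(r(52) - 4546) = (-2444652 + 1173)/(52² - 4546) = -2443479/(2704 - 4546) = -2443479/(-1842) = -2443479*(-1/1842) = 814493/614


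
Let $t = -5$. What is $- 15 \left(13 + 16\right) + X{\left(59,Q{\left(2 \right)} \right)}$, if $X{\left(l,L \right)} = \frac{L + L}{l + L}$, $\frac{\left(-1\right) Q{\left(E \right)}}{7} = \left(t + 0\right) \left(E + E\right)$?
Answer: $- \frac{86285}{199} \approx -433.59$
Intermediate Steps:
$Q{\left(E \right)} = 70 E$ ($Q{\left(E \right)} = - 7 \left(-5 + 0\right) \left(E + E\right) = - 7 \left(- 5 \cdot 2 E\right) = - 7 \left(- 10 E\right) = 70 E$)
$X{\left(l,L \right)} = \frac{2 L}{L + l}$
$- 15 \left(13 + 16\right) + X{\left(59,Q{\left(2 \right)} \right)} = - 15 \left(13 + 16\right) + \frac{2 \cdot 70 \cdot 2}{70 \cdot 2 + 59} = \left(-15\right) 29 + 2 \cdot 140 \frac{1}{140 + 59} = -435 + 2 \cdot 140 \cdot \frac{1}{199} = -435 + \frac{280}{199} = - \frac{86285}{199}$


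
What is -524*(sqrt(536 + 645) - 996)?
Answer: 521904 - 524*sqrt(1181) ≈ 5.0390e+5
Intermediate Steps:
-524*(sqrt(536 + 645) - 996) = -524*(sqrt(1181) - 996) = -524*(-996 + sqrt(1181)) = 521904 - 524*sqrt(1181)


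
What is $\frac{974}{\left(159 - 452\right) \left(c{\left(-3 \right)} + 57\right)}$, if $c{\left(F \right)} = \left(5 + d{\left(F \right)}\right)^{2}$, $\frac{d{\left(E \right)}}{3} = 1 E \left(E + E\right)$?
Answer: $- \frac{487}{518317} \approx -0.00093958$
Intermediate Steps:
$d{\left(E \right)} = 6 E^{2}$ ($d{\left(E \right)} = 3 \cdot 1 E \left(E + E\right) = 3 E 2 E = 3 \cdot 2 E^{2} = 6 E^{2}$)
$c{\left(F \right)} = \left(5 + 6 F^{2}\right)^{2}$
$\frac{974}{\left(159 - 452\right) \left(c{\left(-3 \right)} + 57\right)} = \frac{974}{\left(159 - 452\right) \left(\left(5 + 6 \left(-3\right)^{2}\right)^{2} + 57\right)} = \frac{974}{\left(-293\right) \left(\left(5 + 6 \cdot 9\right)^{2} + 57\right)} = \frac{974}{\left(-293\right) \left(\left(5 + 54\right)^{2} + 57\right)} = \frac{974}{\left(-293\right) \left(59^{2} + 57\right)} = \frac{974}{\left(-293\right) \left(3481 + 57\right)} = \frac{974}{\left(-293\right) 3538} = \frac{974}{-1036634} = 974 \left(- \frac{1}{1036634}\right) = - \frac{487}{518317}$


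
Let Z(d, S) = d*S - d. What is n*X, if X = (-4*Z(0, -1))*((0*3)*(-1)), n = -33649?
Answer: 0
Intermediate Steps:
Z(d, S) = -d + S*d (Z(d, S) = S*d - d = -d + S*d)
X = 0 (X = (-0*(-1 - 1))*((0*3)*(-1)) = (-0*(-2))*(0*(-1)) = -4*0*0 = 0*0 = 0)
n*X = -33649*0 = 0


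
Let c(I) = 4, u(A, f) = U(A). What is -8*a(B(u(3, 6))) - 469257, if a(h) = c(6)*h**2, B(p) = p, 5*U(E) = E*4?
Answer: -11736033/25 ≈ -4.6944e+5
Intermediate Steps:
U(E) = 4*E/5 (U(E) = (E*4)/5 = (4*E)/5 = 4*E/5)
u(A, f) = 4*A/5
a(h) = 4*h**2
-8*a(B(u(3, 6))) - 469257 = -32*((4/5)*3)**2 - 469257 = -32*(12/5)**2 - 469257 = -32*144/25 - 469257 = -8*576/25 - 469257 = -4608/25 - 469257 = -11736033/25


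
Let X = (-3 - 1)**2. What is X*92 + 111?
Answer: 1583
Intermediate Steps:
X = 16 (X = (-4)**2 = 16)
X*92 + 111 = 16*92 + 111 = 1472 + 111 = 1583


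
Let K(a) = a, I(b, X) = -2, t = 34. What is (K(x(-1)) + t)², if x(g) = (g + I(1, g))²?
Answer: 1849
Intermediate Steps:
x(g) = (-2 + g)² (x(g) = (g - 2)² = (-2 + g)²)
(K(x(-1)) + t)² = ((-2 - 1)² + 34)² = ((-3)² + 34)² = (9 + 34)² = 43² = 1849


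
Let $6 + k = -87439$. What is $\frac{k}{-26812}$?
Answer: $\frac{87445}{26812} \approx 3.2614$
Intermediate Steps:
$k = -87445$ ($k = -6 - 87439 = -87445$)
$\frac{k}{-26812} = - \frac{87445}{-26812} = \left(-87445\right) \left(- \frac{1}{26812}\right) = \frac{87445}{26812}$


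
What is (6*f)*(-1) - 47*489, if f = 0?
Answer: -22983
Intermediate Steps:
(6*f)*(-1) - 47*489 = (6*0)*(-1) - 47*489 = 0*(-1) - 22983 = 0 - 22983 = -22983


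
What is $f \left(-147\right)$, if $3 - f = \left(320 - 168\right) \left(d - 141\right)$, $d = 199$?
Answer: $1295511$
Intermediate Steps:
$f = -8813$ ($f = 3 - \left(320 - 168\right) \left(199 - 141\right) = 3 - 152 \cdot 58 = 3 - 8816 = -8813$)
$f \left(-147\right) = \left(-8813\right) \left(-147\right) = 1295511$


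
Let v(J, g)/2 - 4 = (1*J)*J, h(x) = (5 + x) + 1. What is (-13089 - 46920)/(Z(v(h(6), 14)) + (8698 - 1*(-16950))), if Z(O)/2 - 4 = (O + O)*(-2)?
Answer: -60009/23288 ≈ -2.5768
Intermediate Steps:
h(x) = 6 + x
v(J, g) = 8 + 2*J**2 (v(J, g) = 8 + 2*((1*J)*J) = 8 + 2*(J*J) = 8 + 2*J**2)
Z(O) = 8 - 8*O (Z(O) = 8 + 2*((O + O)*(-2)) = 8 + 2*((2*O)*(-2)) = 8 + 2*(-4*O) = 8 - 8*O)
(-13089 - 46920)/(Z(v(h(6), 14)) + (8698 - 1*(-16950))) = (-13089 - 46920)/((8 - 8*(8 + 2*(6 + 6)**2)) + (8698 - 1*(-16950))) = -60009/((8 - 8*(8 + 2*12**2)) + (8698 + 16950)) = -60009/((8 - 8*(8 + 2*144)) + 25648) = -60009/((8 - 8*(8 + 288)) + 25648) = -60009/((8 - 8*296) + 25648) = -60009/((8 - 2368) + 25648) = -60009/(-2360 + 25648) = -60009/23288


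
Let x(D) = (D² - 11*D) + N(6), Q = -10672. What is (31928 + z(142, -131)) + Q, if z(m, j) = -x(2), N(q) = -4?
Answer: 21278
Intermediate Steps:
x(D) = -4 + D² - 11*D (x(D) = (D² - 11*D) - 4 = -4 + D² - 11*D)
z(m, j) = 22 (z(m, j) = -(-4 + 2² - 11*2) = -(-4 + 4 - 22) = -1*(-22) = 22)
(31928 + z(142, -131)) + Q = (31928 + 22) - 10672 = 31950 - 10672 = 21278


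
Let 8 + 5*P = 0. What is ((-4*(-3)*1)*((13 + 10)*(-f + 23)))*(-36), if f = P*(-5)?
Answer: -149040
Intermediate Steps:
P = -8/5 (P = -8/5 + (⅕)*0 = -8/5 + 0 = -8/5 ≈ -1.6000)
f = 8 (f = -8/5*(-5) = 8)
((-4*(-3)*1)*((13 + 10)*(-f + 23)))*(-36) = ((-4*(-3)*1)*((13 + 10)*(-1*8 + 23)))*(-36) = ((12*1)*(23*(-8 + 23)))*(-36) = (12*(23*15))*(-36) = (12*345)*(-36) = 4140*(-36) = -149040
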